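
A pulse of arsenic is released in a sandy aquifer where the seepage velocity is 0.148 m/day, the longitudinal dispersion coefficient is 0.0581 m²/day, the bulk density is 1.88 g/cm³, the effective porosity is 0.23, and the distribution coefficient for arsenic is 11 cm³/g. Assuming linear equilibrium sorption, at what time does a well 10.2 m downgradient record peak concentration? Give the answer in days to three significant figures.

6030 days

Retardation factor R = 1 + ρ_b·K_d/n = 1 + 1.88 × 11/0.23 = 90.91.
Sorption retards both mechanisms: v_R = v/R = 0.001628 m/day, D_R = D/R = 0.0006391 m²/day.
Peak time from v_R²t² + 2D_R t − x² = 0: t = (√(D_R² + v_R²x²) − D_R)/v_R².
√(D_R² + v_R²x²) = √(0.0006391² + 0.001628² × 10.2²) = 0.01662; v_R² = 2.650e-06.
t = (0.01662 − 0.0006391)/2.650e-06 = 6030 days.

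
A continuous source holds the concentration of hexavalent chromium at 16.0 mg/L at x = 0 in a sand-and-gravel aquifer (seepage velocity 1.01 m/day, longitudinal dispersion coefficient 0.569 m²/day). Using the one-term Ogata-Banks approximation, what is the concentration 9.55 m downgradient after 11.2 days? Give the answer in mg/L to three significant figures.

11.0 mg/L

For a continuous step input, C/C₀ ≈ ½·erfc((x−vt)/(2√(Dt))).
vt = 1.01 × 11.2 = 11.312 m and 2√(Dt) = 2√(0.569 × 11.2) = 5.049 m.
Argument (x−vt)/(2√(Dt)) = (9.55 − 11.312)/5.049 = -0.3490; ½·erfc(-0.3490) = 0.6892.
C = 16.0 × 0.6892 = 11.0 mg/L.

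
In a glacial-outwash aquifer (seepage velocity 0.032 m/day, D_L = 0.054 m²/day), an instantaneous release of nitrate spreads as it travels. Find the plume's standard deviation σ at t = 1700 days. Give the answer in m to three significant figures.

Dispersive spreading gives a Gaussian with σ² = 2Dt; advection only shifts the center.
σ = √(2 × 0.054 × 1700) = 13.5 m.

13.5 m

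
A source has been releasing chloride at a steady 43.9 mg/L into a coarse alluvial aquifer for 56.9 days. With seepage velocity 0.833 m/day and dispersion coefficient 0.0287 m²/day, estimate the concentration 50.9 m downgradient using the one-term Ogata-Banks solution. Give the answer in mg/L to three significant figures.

1.16 mg/L

For a continuous step input, C/C₀ ≈ ½·erfc((x−vt)/(2√(Dt))).
vt = 0.833 × 56.9 = 47.3977 m and 2√(Dt) = 2√(0.0287 × 56.9) = 2.556 m.
Argument (x−vt)/(2√(Dt)) = (50.9 − 47.3977)/2.556 = 1.370; ½·erfc(1.370) = 0.02634.
C = 43.9 × 0.02634 = 1.16 mg/L.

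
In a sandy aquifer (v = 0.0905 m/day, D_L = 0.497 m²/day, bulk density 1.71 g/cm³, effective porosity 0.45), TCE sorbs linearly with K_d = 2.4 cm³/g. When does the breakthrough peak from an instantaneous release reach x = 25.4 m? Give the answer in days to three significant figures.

Retardation factor R = 1 + ρ_b·K_d/n = 1 + 1.71 × 2.4/0.45 = 10.12.
Sorption retards both mechanisms: v_R = v/R = 0.008943 m/day, D_R = D/R = 0.04911 m²/day.
Peak time from v_R²t² + 2D_R t − x² = 0: t = (√(D_R² + v_R²x²) − D_R)/v_R².
√(D_R² + v_R²x²) = √(0.04911² + 0.008943² × 25.4²) = 0.2324; v_R² = 7.998e-05.
t = (0.2324 − 0.04911)/7.998e-05 = 2290 days.

2290 days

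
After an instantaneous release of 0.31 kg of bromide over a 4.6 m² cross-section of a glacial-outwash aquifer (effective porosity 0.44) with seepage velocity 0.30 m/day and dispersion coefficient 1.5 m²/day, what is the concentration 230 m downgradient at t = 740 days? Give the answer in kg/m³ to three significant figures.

0.00128 kg/m³

For an instantaneous plane source, C(x,t) = M/(n_e·A·√(4πDt)) · exp(−(x−vt)²/(4Dt)), with n_e·A the pore (flow) area.
Plume center vt = 0.30 × 740 = 222 m, so the well at 230 m is 8 m downgradient of the peak.
√(4πDt) = 118.1 m, giving peak height M/(n_e·A·√(4πDt)) = 0.31/(0.44 × 4.6 × 118.1) = 0.001297 kg/m³.
(x−vt)²/(4Dt) = (8)²/(4 × 1.5 × 740) = 0.01441; exp(−0.01441) = 0.9857.
C = 0.001297 × 0.9857 = 0.00128 kg/m³.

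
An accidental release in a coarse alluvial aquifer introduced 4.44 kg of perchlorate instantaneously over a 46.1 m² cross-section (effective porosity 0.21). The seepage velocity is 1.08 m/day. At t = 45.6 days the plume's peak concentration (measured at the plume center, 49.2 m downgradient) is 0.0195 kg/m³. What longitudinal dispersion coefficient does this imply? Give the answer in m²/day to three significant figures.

0.965 m²/day

At the plume center C_max = M/(n_e·A·√(4πDt)), so D = M²/(4πt·(n_e·A·C_max)²).
n_e·A·C_max = 0.21 × 46.1 × 0.0195 = 0.1888 kg/m.
D = 4.44²/(4π × 45.6 × 0.1888²) = 0.965 m²/day.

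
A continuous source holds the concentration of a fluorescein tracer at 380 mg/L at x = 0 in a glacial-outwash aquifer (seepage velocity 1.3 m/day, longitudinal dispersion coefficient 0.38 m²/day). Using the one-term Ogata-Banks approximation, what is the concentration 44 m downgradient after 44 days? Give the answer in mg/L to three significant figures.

For a continuous step input, C/C₀ ≈ ½·erfc((x−vt)/(2√(Dt))).
vt = 1.3 × 44 = 57.2 m and 2√(Dt) = 2√(0.38 × 44) = 8.178 m.
Argument (x−vt)/(2√(Dt)) = (44 − 57.2)/8.178 = -1.614; ½·erfc(-1.614) = 0.9888.
C = 380 × 0.9888 = 376 mg/L.

376 mg/L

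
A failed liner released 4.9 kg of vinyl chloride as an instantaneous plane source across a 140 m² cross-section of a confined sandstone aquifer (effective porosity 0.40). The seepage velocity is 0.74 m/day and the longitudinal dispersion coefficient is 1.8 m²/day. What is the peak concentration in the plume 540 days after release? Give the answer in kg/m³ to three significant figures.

The peak of an instantaneous 1D plume sits at x = vt; there the Gaussian factor is 1 and C_max = M/(n_e·A·√(4πDt)), where n_e·A is the pore area the mass is dissolved in.
√(4πDt) = √(4π × 1.8 × 540) = 110.5 m, so C_max = 4.9/(0.40 × 140 × 110.5) = 0.000792 kg/m³.

0.000792 kg/m³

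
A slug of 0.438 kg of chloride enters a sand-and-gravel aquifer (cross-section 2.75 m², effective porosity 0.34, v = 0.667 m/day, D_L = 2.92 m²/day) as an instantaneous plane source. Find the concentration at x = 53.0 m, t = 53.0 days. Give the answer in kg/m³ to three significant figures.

0.00642 kg/m³

For an instantaneous plane source, C(x,t) = M/(n_e·A·√(4πDt)) · exp(−(x−vt)²/(4Dt)), with n_e·A the pore (flow) area.
Plume center vt = 0.667 × 53.0 = 35.351 m, so the well at 53.0 m is 17.649 m downgradient of the peak.
√(4πDt) = 44.10 m, giving peak height M/(n_e·A·√(4πDt)) = 0.438/(0.34 × 2.75 × 44.10) = 0.01062 kg/m³.
(x−vt)²/(4Dt) = (17.649)²/(4 × 2.92 × 53.0) = 0.5032; exp(−0.5032) = 0.6046.
C = 0.01062 × 0.6046 = 0.00642 kg/m³.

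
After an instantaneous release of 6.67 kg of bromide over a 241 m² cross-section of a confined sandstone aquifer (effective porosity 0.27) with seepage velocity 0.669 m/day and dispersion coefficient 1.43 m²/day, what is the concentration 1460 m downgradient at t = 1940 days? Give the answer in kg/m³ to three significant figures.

5.14e-05 kg/m³

For an instantaneous plane source, C(x,t) = M/(n_e·A·√(4πDt)) · exp(−(x−vt)²/(4Dt)), with n_e·A the pore (flow) area.
Plume center vt = 0.669 × 1940 = 1297.86 m, so the well at 1460 m is 162.14 m downgradient of the peak.
√(4πDt) = 186.7 m, giving peak height M/(n_e·A·√(4πDt)) = 6.67/(0.27 × 241 × 186.7) = 0.0005490 kg/m³.
(x−vt)²/(4Dt) = (162.14)²/(4 × 1.43 × 1940) = 2.369; exp(−2.369) = 0.09357.
C = 0.0005490 × 0.09357 = 5.14e-05 kg/m³.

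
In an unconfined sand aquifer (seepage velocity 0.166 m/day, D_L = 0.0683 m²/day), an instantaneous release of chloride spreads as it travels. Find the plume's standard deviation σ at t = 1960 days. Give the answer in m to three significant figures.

Dispersive spreading gives a Gaussian with σ² = 2Dt; advection only shifts the center.
σ = √(2 × 0.0683 × 1960) = 16.4 m.

16.4 m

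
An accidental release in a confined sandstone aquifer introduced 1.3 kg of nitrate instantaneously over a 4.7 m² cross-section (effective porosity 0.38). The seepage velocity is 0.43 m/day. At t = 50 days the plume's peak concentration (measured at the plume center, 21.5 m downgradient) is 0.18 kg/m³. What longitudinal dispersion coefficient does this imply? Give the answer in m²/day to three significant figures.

0.0260 m²/day

At the plume center C_max = M/(n_e·A·√(4πDt)), so D = M²/(4πt·(n_e·A·C_max)²).
n_e·A·C_max = 0.38 × 4.7 × 0.18 = 0.3215 kg/m.
D = 1.3²/(4π × 50 × 0.3215²) = 0.0260 m²/day.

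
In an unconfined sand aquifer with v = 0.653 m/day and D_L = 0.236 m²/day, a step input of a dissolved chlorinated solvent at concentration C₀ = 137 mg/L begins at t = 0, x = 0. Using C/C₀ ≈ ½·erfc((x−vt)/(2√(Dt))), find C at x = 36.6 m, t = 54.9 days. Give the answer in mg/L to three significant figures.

60.5 mg/L

For a continuous step input, C/C₀ ≈ ½·erfc((x−vt)/(2√(Dt))).
vt = 0.653 × 54.9 = 35.8497 m and 2√(Dt) = 2√(0.236 × 54.9) = 7.199 m.
Argument (x−vt)/(2√(Dt)) = (36.6 − 35.8497)/7.199 = 0.1042; ½·erfc(0.1042) = 0.4414.
C = 137 × 0.4414 = 60.5 mg/L.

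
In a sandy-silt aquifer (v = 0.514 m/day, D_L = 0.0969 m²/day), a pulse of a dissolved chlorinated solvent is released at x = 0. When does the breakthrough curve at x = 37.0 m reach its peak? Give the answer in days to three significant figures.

For the 1D instantaneous-source solution, setting ∂C/∂t = 0 at fixed x gives v²t² + 2Dt − x² = 0, so t = (√(D² + v²x²) − D)/v².
√(D² + v²x²) = √(0.0969² + 0.514² × 37.0²) = 19.02; v² = 0.264196.
t = (19.02 − 0.0969)/0.264196 = 71.6 days (vs. the pure-advection estimate x/v = 72.0 d).

71.6 days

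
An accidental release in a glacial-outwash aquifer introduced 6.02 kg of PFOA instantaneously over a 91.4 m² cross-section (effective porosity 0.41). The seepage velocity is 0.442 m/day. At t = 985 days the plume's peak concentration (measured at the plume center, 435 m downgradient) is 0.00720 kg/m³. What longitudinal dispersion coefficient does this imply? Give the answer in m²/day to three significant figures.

At the plume center C_max = M/(n_e·A·√(4πDt)), so D = M²/(4πt·(n_e·A·C_max)²).
n_e·A·C_max = 0.41 × 91.4 × 0.00720 = 0.2698 kg/m.
D = 6.02²/(4π × 985 × 0.2698²) = 0.0402 m²/day.

0.0402 m²/day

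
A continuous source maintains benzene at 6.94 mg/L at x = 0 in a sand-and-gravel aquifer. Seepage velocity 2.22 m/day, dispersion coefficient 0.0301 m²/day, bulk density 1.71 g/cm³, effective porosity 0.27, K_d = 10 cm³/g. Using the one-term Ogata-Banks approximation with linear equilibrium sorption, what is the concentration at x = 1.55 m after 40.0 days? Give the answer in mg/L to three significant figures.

Retardation factor R = 1 + ρ_b·K_d/n = 1 + 1.71 × 10/0.27 = 64.33.
Sorption retards both mechanisms: v_R = v/R = 0.03451 m/day, D_R = D/R = 0.0004679 m²/day.
v_R·t = 0.03451 × 40.0 = 1.3804 m; 2√(D_R t) = 0.2736 m; argument = (1.55 − 1.3804)/0.2736 = 0.6199.
C = C₀ × ½·erfc(0.6199) = 6.94 × 0.1903 = 1.32 mg/L.

1.32 mg/L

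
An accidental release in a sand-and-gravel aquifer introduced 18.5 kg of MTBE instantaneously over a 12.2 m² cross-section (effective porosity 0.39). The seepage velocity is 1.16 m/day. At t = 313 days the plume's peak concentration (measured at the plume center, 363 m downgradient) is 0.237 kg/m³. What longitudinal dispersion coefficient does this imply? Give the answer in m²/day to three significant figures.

At the plume center C_max = M/(n_e·A·√(4πDt)), so D = M²/(4πt·(n_e·A·C_max)²).
n_e·A·C_max = 0.39 × 12.2 × 0.237 = 1.128 kg/m.
D = 18.5²/(4π × 313 × 1.128²) = 0.0684 m²/day.

0.0684 m²/day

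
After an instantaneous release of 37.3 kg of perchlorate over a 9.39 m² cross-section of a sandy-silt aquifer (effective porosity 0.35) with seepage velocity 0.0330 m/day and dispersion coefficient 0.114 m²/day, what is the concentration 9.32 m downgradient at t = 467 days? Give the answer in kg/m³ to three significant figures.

For an instantaneous plane source, C(x,t) = M/(n_e·A·√(4πDt)) · exp(−(x−vt)²/(4Dt)), with n_e·A the pore (flow) area.
Plume center vt = 0.0330 × 467 = 15.411 m, so the well at 9.32 m is 6.091 m upgradient of the peak.
√(4πDt) = 25.87 m, giving peak height M/(n_e·A·√(4πDt)) = 37.3/(0.35 × 9.39 × 25.87) = 0.4387 kg/m³.
(x−vt)²/(4Dt) = (-6.091)²/(4 × 0.114 × 467) = 0.1742; exp(−0.1742) = 0.8401.
C = 0.4387 × 0.8401 = 0.369 kg/m³.

0.369 kg/m³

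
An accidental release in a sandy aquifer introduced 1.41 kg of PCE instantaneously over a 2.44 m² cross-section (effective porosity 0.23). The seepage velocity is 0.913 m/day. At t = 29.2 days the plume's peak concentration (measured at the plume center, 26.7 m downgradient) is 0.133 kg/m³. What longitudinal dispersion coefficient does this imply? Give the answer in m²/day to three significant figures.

0.973 m²/day

At the plume center C_max = M/(n_e·A·√(4πDt)), so D = M²/(4πt·(n_e·A·C_max)²).
n_e·A·C_max = 0.23 × 2.44 × 0.133 = 0.07464 kg/m.
D = 1.41²/(4π × 29.2 × 0.07464²) = 0.973 m²/day.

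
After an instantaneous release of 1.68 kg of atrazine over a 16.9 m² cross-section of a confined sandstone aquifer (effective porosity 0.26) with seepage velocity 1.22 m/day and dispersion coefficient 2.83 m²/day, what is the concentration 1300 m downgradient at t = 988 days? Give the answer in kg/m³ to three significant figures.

For an instantaneous plane source, C(x,t) = M/(n_e·A·√(4πDt)) · exp(−(x−vt)²/(4Dt)), with n_e·A the pore (flow) area.
Plume center vt = 1.22 × 988 = 1205.36 m, so the well at 1300 m is 94.64 m downgradient of the peak.
√(4πDt) = 187.4 m, giving peak height M/(n_e·A·√(4πDt)) = 1.68/(0.26 × 16.9 × 187.4) = 0.002040 kg/m³.
(x−vt)²/(4Dt) = (94.64)²/(4 × 2.83 × 988) = 0.8008; exp(−0.8008) = 0.4490.
C = 0.002040 × 0.4490 = 0.000916 kg/m³.

0.000916 kg/m³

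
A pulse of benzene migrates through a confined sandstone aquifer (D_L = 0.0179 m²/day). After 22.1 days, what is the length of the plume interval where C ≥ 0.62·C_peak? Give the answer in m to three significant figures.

The plume is Gaussian with σ = √(2Dt) = √(2 × 0.0179 × 22.1) = 0.8895 m.
C/C_peak = exp(−Δx²/(2σ²)) = 0.62 ⇒ Δx = σ·√(−2 ln 0.62) = 0.8895 × 0.9778 = 0.8698 m.
Width = 2Δx = 1.74 m.

1.74 m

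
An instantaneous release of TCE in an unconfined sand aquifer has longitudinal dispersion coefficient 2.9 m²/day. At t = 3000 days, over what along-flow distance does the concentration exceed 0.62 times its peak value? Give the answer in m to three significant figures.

258 m

The plume is Gaussian with σ = √(2Dt) = √(2 × 2.9 × 3000) = 131.9 m.
C/C_peak = exp(−Δx²/(2σ²)) = 0.62 ⇒ Δx = σ·√(−2 ln 0.62) = 131.9 × 0.9778 = 129.0 m.
Width = 2Δx = 258 m.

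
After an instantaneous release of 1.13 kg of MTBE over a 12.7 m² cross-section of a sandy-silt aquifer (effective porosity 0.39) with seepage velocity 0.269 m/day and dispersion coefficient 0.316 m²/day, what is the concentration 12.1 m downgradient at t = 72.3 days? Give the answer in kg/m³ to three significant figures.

0.00746 kg/m³

For an instantaneous plane source, C(x,t) = M/(n_e·A·√(4πDt)) · exp(−(x−vt)²/(4Dt)), with n_e·A the pore (flow) area.
Plume center vt = 0.269 × 72.3 = 19.4487 m, so the well at 12.1 m is 7.3487 m upgradient of the peak.
√(4πDt) = 16.94 m, giving peak height M/(n_e·A·√(4πDt)) = 1.13/(0.39 × 12.7 × 16.94) = 0.01347 kg/m³.
(x−vt)²/(4Dt) = (-7.3487)²/(4 × 0.316 × 72.3) = 0.5909; exp(−0.5909) = 0.5538.
C = 0.01347 × 0.5538 = 0.00746 kg/m³.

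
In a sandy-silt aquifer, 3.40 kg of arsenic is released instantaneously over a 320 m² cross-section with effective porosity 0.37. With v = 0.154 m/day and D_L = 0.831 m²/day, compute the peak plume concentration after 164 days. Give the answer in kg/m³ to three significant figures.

0.000694 kg/m³

The peak of an instantaneous 1D plume sits at x = vt; there the Gaussian factor is 1 and C_max = M/(n_e·A·√(4πDt)), where n_e·A is the pore area the mass is dissolved in.
√(4πDt) = √(4π × 0.831 × 164) = 41.38 m, so C_max = 3.40/(0.37 × 320 × 41.38) = 0.000694 kg/m³.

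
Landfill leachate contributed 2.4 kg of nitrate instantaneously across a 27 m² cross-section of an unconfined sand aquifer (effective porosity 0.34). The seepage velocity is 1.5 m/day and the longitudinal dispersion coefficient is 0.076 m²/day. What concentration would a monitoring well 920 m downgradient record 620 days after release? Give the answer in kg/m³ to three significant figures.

For an instantaneous plane source, C(x,t) = M/(n_e·A·√(4πDt)) · exp(−(x−vt)²/(4Dt)), with n_e·A the pore (flow) area.
Plume center vt = 1.5 × 620 = 930 m, so the well at 920 m is 10 m upgradient of the peak.
√(4πDt) = 24.33 m, giving peak height M/(n_e·A·√(4πDt)) = 2.4/(0.34 × 27 × 24.33) = 0.01075 kg/m³.
(x−vt)²/(4Dt) = (-10)²/(4 × 0.076 × 620) = 0.5306; exp(−0.5306) = 0.5883.
C = 0.01075 × 0.5883 = 0.00632 kg/m³.

0.00632 kg/m³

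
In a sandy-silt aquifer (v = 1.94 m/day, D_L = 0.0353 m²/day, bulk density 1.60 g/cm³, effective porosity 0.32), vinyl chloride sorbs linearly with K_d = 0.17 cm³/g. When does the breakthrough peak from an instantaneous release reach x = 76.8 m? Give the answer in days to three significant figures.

Retardation factor R = 1 + ρ_b·K_d/n = 1 + 1.60 × 0.17/0.32 = 1.850.
Sorption retards both mechanisms: v_R = v/R = 1.049 m/day, D_R = D/R = 0.01908 m²/day.
Peak time from v_R²t² + 2D_R t − x² = 0: t = (√(D_R² + v_R²x²) − D_R)/v_R².
√(D_R² + v_R²x²) = √(0.01908² + 1.049² × 76.8²) = 80.56; v_R² = 1.100.
t = (80.56 − 0.01908)/1.100 = 73.2 days.

73.2 days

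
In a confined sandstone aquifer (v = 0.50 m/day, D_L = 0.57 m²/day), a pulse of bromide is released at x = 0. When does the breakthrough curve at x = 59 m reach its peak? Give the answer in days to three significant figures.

116 days

For the 1D instantaneous-source solution, setting ∂C/∂t = 0 at fixed x gives v²t² + 2Dt − x² = 0, so t = (√(D² + v²x²) − D)/v².
√(D² + v²x²) = √(0.57² + 0.50² × 59²) = 29.51; v² = 0.25.
t = (29.51 − 0.57)/0.25 = 116 days (vs. the pure-advection estimate x/v = 118 d).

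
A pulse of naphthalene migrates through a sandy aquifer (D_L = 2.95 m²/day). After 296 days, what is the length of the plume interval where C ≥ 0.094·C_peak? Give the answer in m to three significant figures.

The plume is Gaussian with σ = √(2Dt) = √(2 × 2.95 × 296) = 41.79 m.
C/C_peak = exp(−Δx²/(2σ²)) = 0.094 ⇒ Δx = σ·√(−2 ln 0.094) = 41.79 × 2.175 = 90.89 m.
Width = 2Δx = 182 m.

182 m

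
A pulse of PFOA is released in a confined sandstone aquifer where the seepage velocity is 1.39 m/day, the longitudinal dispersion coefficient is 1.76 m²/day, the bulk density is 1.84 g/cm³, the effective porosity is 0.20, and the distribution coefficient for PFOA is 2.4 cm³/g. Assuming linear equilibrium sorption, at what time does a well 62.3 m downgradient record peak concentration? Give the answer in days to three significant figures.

1010 days

Retardation factor R = 1 + ρ_b·K_d/n = 1 + 1.84 × 2.4/0.20 = 23.08.
Sorption retards both mechanisms: v_R = v/R = 0.06023 m/day, D_R = D/R = 0.07626 m²/day.
Peak time from v_R²t² + 2D_R t − x² = 0: t = (√(D_R² + v_R²x²) − D_R)/v_R².
√(D_R² + v_R²x²) = √(0.07626² + 0.06023² × 62.3²) = 3.753; v_R² = 0.003628.
t = (3.753 − 0.07626)/0.003628 = 1010 days.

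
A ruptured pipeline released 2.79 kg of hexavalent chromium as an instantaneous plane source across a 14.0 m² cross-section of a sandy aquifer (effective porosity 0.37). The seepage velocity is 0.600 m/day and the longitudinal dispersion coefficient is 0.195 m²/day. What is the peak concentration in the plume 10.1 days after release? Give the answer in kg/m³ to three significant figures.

0.108 kg/m³

The peak of an instantaneous 1D plume sits at x = vt; there the Gaussian factor is 1 and C_max = M/(n_e·A·√(4πDt)), where n_e·A is the pore area the mass is dissolved in.
√(4πDt) = √(4π × 0.195 × 10.1) = 4.975 m, so C_max = 2.79/(0.37 × 14.0 × 4.975) = 0.108 kg/m³.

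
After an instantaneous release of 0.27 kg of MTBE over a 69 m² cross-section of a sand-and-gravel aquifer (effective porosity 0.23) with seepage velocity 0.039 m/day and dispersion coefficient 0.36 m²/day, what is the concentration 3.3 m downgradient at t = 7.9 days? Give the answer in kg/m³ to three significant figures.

0.00130 kg/m³

For an instantaneous plane source, C(x,t) = M/(n_e·A·√(4πDt)) · exp(−(x−vt)²/(4Dt)), with n_e·A the pore (flow) area.
Plume center vt = 0.039 × 7.9 = 0.3081 m, so the well at 3.3 m is 2.9919 m downgradient of the peak.
√(4πDt) = 5.978 m, giving peak height M/(n_e·A·√(4πDt)) = 0.27/(0.23 × 69 × 5.978) = 0.002846 kg/m³.
(x−vt)²/(4Dt) = (2.9919)²/(4 × 0.36 × 7.9) = 0.7869; exp(−0.7869) = 0.4553.
C = 0.002846 × 0.4553 = 0.00130 kg/m³.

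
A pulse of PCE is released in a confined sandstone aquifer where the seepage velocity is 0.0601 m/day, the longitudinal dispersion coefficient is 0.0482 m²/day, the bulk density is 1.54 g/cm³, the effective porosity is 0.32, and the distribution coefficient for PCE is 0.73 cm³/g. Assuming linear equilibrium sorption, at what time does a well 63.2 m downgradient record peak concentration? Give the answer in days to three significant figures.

4690 days

Retardation factor R = 1 + ρ_b·K_d/n = 1 + 1.54 × 0.73/0.32 = 4.513.
Sorption retards both mechanisms: v_R = v/R = 0.01332 m/day, D_R = D/R = 0.01068 m²/day.
Peak time from v_R²t² + 2D_R t − x² = 0: t = (√(D_R² + v_R²x²) − D_R)/v_R².
√(D_R² + v_R²x²) = √(0.01068² + 0.01332² × 63.2²) = 0.8419; v_R² = 0.0001774.
t = (0.8419 − 0.01068)/0.0001774 = 4690 days.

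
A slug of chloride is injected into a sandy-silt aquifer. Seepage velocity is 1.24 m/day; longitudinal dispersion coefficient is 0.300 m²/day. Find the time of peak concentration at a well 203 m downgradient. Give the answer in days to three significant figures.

164 days

For the 1D instantaneous-source solution, setting ∂C/∂t = 0 at fixed x gives v²t² + 2Dt − x² = 0, so t = (√(D² + v²x²) − D)/v².
√(D² + v²x²) = √(0.300² + 1.24² × 203²) = 251.7; v² = 1.5376.
t = (251.7 − 0.300)/1.5376 = 164 days (vs. the pure-advection estimate x/v = 164 d).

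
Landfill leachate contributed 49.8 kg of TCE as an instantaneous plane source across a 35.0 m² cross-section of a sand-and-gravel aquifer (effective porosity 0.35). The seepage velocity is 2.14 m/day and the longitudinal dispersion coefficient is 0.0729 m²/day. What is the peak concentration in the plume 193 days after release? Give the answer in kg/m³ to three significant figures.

The peak of an instantaneous 1D plume sits at x = vt; there the Gaussian factor is 1 and C_max = M/(n_e·A·√(4πDt)), where n_e·A is the pore area the mass is dissolved in.
√(4πDt) = √(4π × 0.0729 × 193) = 13.30 m, so C_max = 49.8/(0.35 × 35.0 × 13.30) = 0.306 kg/m³.

0.306 kg/m³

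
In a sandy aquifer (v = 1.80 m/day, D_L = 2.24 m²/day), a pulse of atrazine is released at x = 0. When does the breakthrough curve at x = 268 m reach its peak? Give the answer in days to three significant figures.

148 days

For the 1D instantaneous-source solution, setting ∂C/∂t = 0 at fixed x gives v²t² + 2Dt − x² = 0, so t = (√(D² + v²x²) − D)/v².
√(D² + v²x²) = √(2.24² + 1.80² × 268²) = 482.4; v² = 3.24.
t = (482.4 − 2.24)/3.24 = 148 days (vs. the pure-advection estimate x/v = 149 d).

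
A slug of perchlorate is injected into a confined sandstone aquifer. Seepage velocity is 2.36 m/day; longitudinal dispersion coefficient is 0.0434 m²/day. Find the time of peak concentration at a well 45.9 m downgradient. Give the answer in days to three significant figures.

19.4 days

For the 1D instantaneous-source solution, setting ∂C/∂t = 0 at fixed x gives v²t² + 2Dt − x² = 0, so t = (√(D² + v²x²) − D)/v².
√(D² + v²x²) = √(0.0434² + 2.36² × 45.9²) = 108.3; v² = 5.5696.
t = (108.3 − 0.0434)/5.5696 = 19.4 days (vs. the pure-advection estimate x/v = 19.4 d).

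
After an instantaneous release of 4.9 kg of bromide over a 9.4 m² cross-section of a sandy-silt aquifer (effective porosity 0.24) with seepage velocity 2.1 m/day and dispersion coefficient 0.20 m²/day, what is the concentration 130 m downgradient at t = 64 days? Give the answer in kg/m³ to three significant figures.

For an instantaneous plane source, C(x,t) = M/(n_e·A·√(4πDt)) · exp(−(x−vt)²/(4Dt)), with n_e·A the pore (flow) area.
Plume center vt = 2.1 × 64 = 134.4 m, so the well at 130 m is 4.4 m upgradient of the peak.
√(4πDt) = 12.68 m, giving peak height M/(n_e·A·√(4πDt)) = 4.9/(0.24 × 9.4 × 12.68) = 0.1713 kg/m³.
(x−vt)²/(4Dt) = (-4.4)²/(4 × 0.20 × 64) = 0.3781; exp(−0.3781) = 0.6852.
C = 0.1713 × 0.6852 = 0.117 kg/m³.

0.117 kg/m³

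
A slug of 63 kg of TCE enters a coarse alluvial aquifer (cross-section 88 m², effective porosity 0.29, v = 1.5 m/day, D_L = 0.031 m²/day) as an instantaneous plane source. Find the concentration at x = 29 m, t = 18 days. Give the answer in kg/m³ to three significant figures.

For an instantaneous plane source, C(x,t) = M/(n_e·A·√(4πDt)) · exp(−(x−vt)²/(4Dt)), with n_e·A the pore (flow) area.
Plume center vt = 1.5 × 18 = 27 m, so the well at 29 m is 2 m downgradient of the peak.
√(4πDt) = 2.648 m, giving peak height M/(n_e·A·√(4πDt)) = 63/(0.29 × 88 × 2.648) = 0.9323 kg/m³.
(x−vt)²/(4Dt) = (2)²/(4 × 0.031 × 18) = 1.792; exp(−1.792) = 0.1666.
C = 0.9323 × 0.1666 = 0.155 kg/m³.

0.155 kg/m³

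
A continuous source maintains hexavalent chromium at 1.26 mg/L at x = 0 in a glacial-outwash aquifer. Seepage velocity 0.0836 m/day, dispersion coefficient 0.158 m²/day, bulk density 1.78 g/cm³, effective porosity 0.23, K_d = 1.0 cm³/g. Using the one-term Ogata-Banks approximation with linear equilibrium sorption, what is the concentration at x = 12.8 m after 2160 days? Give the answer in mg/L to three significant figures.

Retardation factor R = 1 + ρ_b·K_d/n = 1 + 1.78 × 1.0/0.23 = 8.739.
Sorption retards both mechanisms: v_R = v/R = 0.009566 m/day, D_R = D/R = 0.01808 m²/day.
v_R·t = 0.009566 × 2160 = 20.66256 m; 2√(D_R t) = 12.50 m; argument = (12.8 − 20.66256)/12.50 = -0.6290.
C = C₀ × ½·erfc(-0.6290) = 1.26 × 0.8131 = 1.02 mg/L.

1.02 mg/L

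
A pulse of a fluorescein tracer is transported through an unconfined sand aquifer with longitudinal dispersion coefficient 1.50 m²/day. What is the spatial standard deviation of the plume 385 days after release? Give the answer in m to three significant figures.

34.0 m

Dispersive spreading gives a Gaussian with σ² = 2Dt; advection only shifts the center.
σ = √(2 × 1.50 × 385) = 34.0 m.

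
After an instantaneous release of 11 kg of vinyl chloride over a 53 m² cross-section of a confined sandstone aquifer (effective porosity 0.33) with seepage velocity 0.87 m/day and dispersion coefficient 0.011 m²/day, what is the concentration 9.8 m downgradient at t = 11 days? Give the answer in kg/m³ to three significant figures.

For an instantaneous plane source, C(x,t) = M/(n_e·A·√(4πDt)) · exp(−(x−vt)²/(4Dt)), with n_e·A the pore (flow) area.
Plume center vt = 0.87 × 11 = 9.57 m, so the well at 9.8 m is 0.23 m downgradient of the peak.
√(4πDt) = 1.233 m, giving peak height M/(n_e·A·√(4πDt)) = 11/(0.33 × 53 × 1.233) = 0.5101 kg/m³.
(x−vt)²/(4Dt) = (0.23)²/(4 × 0.011 × 11) = 0.1093; exp(−0.1093) = 0.8965.
C = 0.5101 × 0.8965 = 0.457 kg/m³.

0.457 kg/m³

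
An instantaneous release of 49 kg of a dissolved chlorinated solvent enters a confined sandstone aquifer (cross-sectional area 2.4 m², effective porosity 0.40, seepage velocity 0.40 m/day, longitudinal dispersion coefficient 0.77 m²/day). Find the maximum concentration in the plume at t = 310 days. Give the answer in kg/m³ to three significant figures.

0.932 kg/m³

The peak of an instantaneous 1D plume sits at x = vt; there the Gaussian factor is 1 and C_max = M/(n_e·A·√(4πDt)), where n_e·A is the pore area the mass is dissolved in.
√(4πDt) = √(4π × 0.77 × 310) = 54.77 m, so C_max = 49/(0.40 × 2.4 × 54.77) = 0.932 kg/m³.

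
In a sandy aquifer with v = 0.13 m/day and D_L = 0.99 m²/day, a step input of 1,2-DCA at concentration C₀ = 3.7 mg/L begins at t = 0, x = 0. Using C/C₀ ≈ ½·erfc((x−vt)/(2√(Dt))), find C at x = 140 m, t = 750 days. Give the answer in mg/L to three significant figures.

For a continuous step input, C/C₀ ≈ ½·erfc((x−vt)/(2√(Dt))).
vt = 0.13 × 750 = 97.5 m and 2√(Dt) = 2√(0.99 × 750) = 54.50 m.
Argument (x−vt)/(2√(Dt)) = (140 − 97.5)/54.50 = 0.7798; ½·erfc(0.7798) = 0.1351.
C = 3.7 × 0.1351 = 0.500 mg/L.

0.500 mg/L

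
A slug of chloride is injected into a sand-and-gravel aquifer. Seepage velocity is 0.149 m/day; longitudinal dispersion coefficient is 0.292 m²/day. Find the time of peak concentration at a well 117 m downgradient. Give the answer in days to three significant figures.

772 days

For the 1D instantaneous-source solution, setting ∂C/∂t = 0 at fixed x gives v²t² + 2Dt − x² = 0, so t = (√(D² + v²x²) − D)/v².
√(D² + v²x²) = √(0.292² + 0.149² × 117²) = 17.44; v² = 0.022201.
t = (17.44 − 0.292)/0.022201 = 772 days (vs. the pure-advection estimate x/v = 785 d).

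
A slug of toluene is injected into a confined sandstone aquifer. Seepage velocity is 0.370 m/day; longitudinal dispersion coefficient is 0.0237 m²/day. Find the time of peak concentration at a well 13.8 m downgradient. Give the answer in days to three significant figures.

For the 1D instantaneous-source solution, setting ∂C/∂t = 0 at fixed x gives v²t² + 2Dt − x² = 0, so t = (√(D² + v²x²) − D)/v².
√(D² + v²x²) = √(0.0237² + 0.370² × 13.8²) = 5.106; v² = 0.1369.
t = (5.106 − 0.0237)/0.1369 = 37.1 days (vs. the pure-advection estimate x/v = 37.3 d).

37.1 days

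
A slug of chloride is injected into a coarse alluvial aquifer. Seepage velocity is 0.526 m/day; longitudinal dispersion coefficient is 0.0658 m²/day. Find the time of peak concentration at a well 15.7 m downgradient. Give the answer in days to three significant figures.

For the 1D instantaneous-source solution, setting ∂C/∂t = 0 at fixed x gives v²t² + 2Dt − x² = 0, so t = (√(D² + v²x²) − D)/v².
√(D² + v²x²) = √(0.0658² + 0.526² × 15.7²) = 8.258; v² = 0.276676.
t = (8.258 − 0.0658)/0.276676 = 29.6 days (vs. the pure-advection estimate x/v = 29.8 d).

29.6 days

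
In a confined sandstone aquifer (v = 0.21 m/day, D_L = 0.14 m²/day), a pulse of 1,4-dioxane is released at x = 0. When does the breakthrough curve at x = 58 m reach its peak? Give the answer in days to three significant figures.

For the 1D instantaneous-source solution, setting ∂C/∂t = 0 at fixed x gives v²t² + 2Dt − x² = 0, so t = (√(D² + v²x²) − D)/v².
√(D² + v²x²) = √(0.14² + 0.21² × 58²) = 12.18; v² = 0.0441.
t = (12.18 − 0.14)/0.0441 = 273 days (vs. the pure-advection estimate x/v = 276 d).

273 days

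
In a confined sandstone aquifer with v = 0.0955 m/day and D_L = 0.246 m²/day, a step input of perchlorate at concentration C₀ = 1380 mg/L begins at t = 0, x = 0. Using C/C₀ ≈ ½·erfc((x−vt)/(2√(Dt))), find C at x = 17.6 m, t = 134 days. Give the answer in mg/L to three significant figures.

382 mg/L

For a continuous step input, C/C₀ ≈ ½·erfc((x−vt)/(2√(Dt))).
vt = 0.0955 × 134 = 12.797 m and 2√(Dt) = 2√(0.246 × 134) = 11.48 m.
Argument (x−vt)/(2√(Dt)) = (17.6 − 12.797)/11.48 = 0.4184; ½·erfc(0.4184) = 0.2770.
C = 1380 × 0.2770 = 382 mg/L.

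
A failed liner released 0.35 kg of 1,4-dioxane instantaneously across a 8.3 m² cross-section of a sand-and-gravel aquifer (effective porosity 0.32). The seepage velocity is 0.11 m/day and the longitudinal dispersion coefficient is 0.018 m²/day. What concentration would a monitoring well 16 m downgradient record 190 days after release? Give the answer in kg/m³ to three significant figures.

For an instantaneous plane source, C(x,t) = M/(n_e·A·√(4πDt)) · exp(−(x−vt)²/(4Dt)), with n_e·A the pore (flow) area.
Plume center vt = 0.11 × 190 = 20.9 m, so the well at 16 m is 4.9 m upgradient of the peak.
√(4πDt) = 6.556 m, giving peak height M/(n_e·A·√(4πDt)) = 0.35/(0.32 × 8.3 × 6.556) = 0.02010 kg/m³.
(x−vt)²/(4Dt) = (-4.9)²/(4 × 0.018 × 190) = 1.755; exp(−1.755) = 0.1729.
C = 0.02010 × 0.1729 = 0.00348 kg/m³.

0.00348 kg/m³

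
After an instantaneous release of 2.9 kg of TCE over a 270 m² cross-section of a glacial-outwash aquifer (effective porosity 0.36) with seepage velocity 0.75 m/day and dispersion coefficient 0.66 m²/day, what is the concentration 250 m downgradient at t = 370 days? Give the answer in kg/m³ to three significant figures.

For an instantaneous plane source, C(x,t) = M/(n_e·A·√(4πDt)) · exp(−(x−vt)²/(4Dt)), with n_e·A the pore (flow) area.
Plume center vt = 0.75 × 370 = 277.5 m, so the well at 250 m is 27.5 m upgradient of the peak.
√(4πDt) = 55.40 m, giving peak height M/(n_e·A·√(4πDt)) = 2.9/(0.36 × 270 × 55.40) = 0.0005385 kg/m³.
(x−vt)²/(4Dt) = (-27.5)²/(4 × 0.66 × 370) = 0.7742; exp(−0.7742) = 0.4611.
C = 0.0005385 × 0.4611 = 0.000248 kg/m³.

0.000248 kg/m³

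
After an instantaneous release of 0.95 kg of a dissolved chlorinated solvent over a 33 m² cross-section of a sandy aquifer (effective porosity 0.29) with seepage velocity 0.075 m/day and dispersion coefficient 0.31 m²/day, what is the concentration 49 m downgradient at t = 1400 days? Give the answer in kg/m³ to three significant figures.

0.000221 kg/m³

For an instantaneous plane source, C(x,t) = M/(n_e·A·√(4πDt)) · exp(−(x−vt)²/(4Dt)), with n_e·A the pore (flow) area.
Plume center vt = 0.075 × 1400 = 105 m, so the well at 49 m is 56 m upgradient of the peak.
√(4πDt) = 73.85 m, giving peak height M/(n_e·A·√(4πDt)) = 0.95/(0.29 × 33 × 73.85) = 0.001344 kg/m³.
(x−vt)²/(4Dt) = (-56)²/(4 × 0.31 × 1400) = 1.806; exp(−1.806) = 0.1643.
C = 0.001344 × 0.1643 = 0.000221 kg/m³.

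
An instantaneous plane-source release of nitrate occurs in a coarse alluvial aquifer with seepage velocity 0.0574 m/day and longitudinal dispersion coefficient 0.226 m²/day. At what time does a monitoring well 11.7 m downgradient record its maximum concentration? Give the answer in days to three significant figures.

For the 1D instantaneous-source solution, setting ∂C/∂t = 0 at fixed x gives v²t² + 2Dt − x² = 0, so t = (√(D² + v²x²) − D)/v².
√(D² + v²x²) = √(0.226² + 0.0574² × 11.7²) = 0.7086; v² = 0.00329476.
t = (0.7086 − 0.226)/0.00329476 = 146 days (vs. the pure-advection estimate x/v = 204 d).

146 days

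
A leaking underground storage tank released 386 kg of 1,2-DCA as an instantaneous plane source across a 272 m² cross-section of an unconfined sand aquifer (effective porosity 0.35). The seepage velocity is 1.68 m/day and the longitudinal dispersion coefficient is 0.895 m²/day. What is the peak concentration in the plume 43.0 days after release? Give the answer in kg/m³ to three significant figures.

The peak of an instantaneous 1D plume sits at x = vt; there the Gaussian factor is 1 and C_max = M/(n_e·A·√(4πDt)), where n_e·A is the pore area the mass is dissolved in.
√(4πDt) = √(4π × 0.895 × 43.0) = 21.99 m, so C_max = 386/(0.35 × 272 × 21.99) = 0.184 kg/m³.

0.184 kg/m³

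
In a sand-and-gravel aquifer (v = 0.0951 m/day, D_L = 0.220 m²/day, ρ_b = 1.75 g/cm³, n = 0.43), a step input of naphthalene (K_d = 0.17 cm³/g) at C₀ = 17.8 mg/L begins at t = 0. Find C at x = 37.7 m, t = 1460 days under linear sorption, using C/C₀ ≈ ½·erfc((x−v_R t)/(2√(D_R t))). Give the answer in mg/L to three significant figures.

17.6 mg/L

Retardation factor R = 1 + ρ_b·K_d/n = 1 + 1.75 × 0.17/0.43 = 1.692.
Sorption retards both mechanisms: v_R = v/R = 0.05621 m/day, D_R = D/R = 0.1300 m²/day.
v_R·t = 0.05621 × 1460 = 82.0666 m; 2√(D_R t) = 27.55 m; argument = (37.7 − 82.0666)/27.55 = -1.610.
C = C₀ × ½·erfc(-1.610) = 17.8 × 0.9886 = 17.6 mg/L.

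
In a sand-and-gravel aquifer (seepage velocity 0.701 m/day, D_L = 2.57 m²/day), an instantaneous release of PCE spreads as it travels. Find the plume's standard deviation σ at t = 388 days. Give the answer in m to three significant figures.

Dispersive spreading gives a Gaussian with σ² = 2Dt; advection only shifts the center.
σ = √(2 × 2.57 × 388) = 44.7 m.

44.7 m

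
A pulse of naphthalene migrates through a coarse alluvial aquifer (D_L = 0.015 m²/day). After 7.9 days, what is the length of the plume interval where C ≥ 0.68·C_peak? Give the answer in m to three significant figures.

0.855 m

The plume is Gaussian with σ = √(2Dt) = √(2 × 0.015 × 7.9) = 0.4868 m.
C/C_peak = exp(−Δx²/(2σ²)) = 0.68 ⇒ Δx = σ·√(−2 ln 0.68) = 0.4868 × 0.8783 = 0.4276 m.
Width = 2Δx = 0.855 m.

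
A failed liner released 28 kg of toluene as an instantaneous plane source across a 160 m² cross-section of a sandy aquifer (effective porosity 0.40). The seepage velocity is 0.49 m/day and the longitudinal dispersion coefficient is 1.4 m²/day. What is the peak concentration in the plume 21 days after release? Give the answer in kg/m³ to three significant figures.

The peak of an instantaneous 1D plume sits at x = vt; there the Gaussian factor is 1 and C_max = M/(n_e·A·√(4πDt)), where n_e·A is the pore area the mass is dissolved in.
√(4πDt) = √(4π × 1.4 × 21) = 19.22 m, so C_max = 28/(0.40 × 160 × 19.22) = 0.0228 kg/m³.

0.0228 kg/m³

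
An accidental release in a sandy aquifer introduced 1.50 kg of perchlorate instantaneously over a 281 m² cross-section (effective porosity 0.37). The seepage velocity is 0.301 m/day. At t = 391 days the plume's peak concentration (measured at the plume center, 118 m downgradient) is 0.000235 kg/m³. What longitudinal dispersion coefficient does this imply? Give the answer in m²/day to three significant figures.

0.767 m²/day

At the plume center C_max = M/(n_e·A·√(4πDt)), so D = M²/(4πt·(n_e·A·C_max)²).
n_e·A·C_max = 0.37 × 281 × 0.000235 = 0.02443 kg/m.
D = 1.50²/(4π × 391 × 0.02443²) = 0.767 m²/day.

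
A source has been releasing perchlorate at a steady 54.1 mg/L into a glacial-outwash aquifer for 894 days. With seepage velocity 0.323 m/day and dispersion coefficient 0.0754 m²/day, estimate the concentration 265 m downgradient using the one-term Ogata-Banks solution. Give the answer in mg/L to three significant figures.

53.0 mg/L

For a continuous step input, C/C₀ ≈ ½·erfc((x−vt)/(2√(Dt))).
vt = 0.323 × 894 = 288.762 m and 2√(Dt) = 2√(0.0754 × 894) = 16.42 m.
Argument (x−vt)/(2√(Dt)) = (265 − 288.762)/16.42 = -1.447; ½·erfc(-1.447) = 0.9796.
C = 54.1 × 0.9796 = 53.0 mg/L.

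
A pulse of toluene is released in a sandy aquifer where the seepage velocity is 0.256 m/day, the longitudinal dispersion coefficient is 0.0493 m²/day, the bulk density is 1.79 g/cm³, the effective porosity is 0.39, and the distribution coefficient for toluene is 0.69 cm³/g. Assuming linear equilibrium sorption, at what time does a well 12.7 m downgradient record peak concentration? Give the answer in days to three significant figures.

204 days

Retardation factor R = 1 + ρ_b·K_d/n = 1 + 1.79 × 0.69/0.39 = 4.167.
Sorption retards both mechanisms: v_R = v/R = 0.06144 m/day, D_R = D/R = 0.01183 m²/day.
Peak time from v_R²t² + 2D_R t − x² = 0: t = (√(D_R² + v_R²x²) − D_R)/v_R².
√(D_R² + v_R²x²) = √(0.01183² + 0.06144² × 12.7²) = 0.7804; v_R² = 0.003775.
t = (0.7804 − 0.01183)/0.003775 = 204 days.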